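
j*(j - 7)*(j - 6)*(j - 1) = j^4 - 14*j^3 + 55*j^2 - 42*j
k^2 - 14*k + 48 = (k - 8)*(k - 6)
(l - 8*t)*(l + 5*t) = l^2 - 3*l*t - 40*t^2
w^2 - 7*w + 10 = (w - 5)*(w - 2)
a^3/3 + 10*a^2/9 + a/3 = a*(a/3 + 1)*(a + 1/3)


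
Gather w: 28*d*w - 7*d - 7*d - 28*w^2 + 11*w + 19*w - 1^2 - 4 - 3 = -14*d - 28*w^2 + w*(28*d + 30) - 8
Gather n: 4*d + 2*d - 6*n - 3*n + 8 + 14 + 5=6*d - 9*n + 27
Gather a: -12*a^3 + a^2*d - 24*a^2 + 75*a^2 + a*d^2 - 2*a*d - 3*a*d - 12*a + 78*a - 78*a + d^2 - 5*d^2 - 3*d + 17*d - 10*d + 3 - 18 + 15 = -12*a^3 + a^2*(d + 51) + a*(d^2 - 5*d - 12) - 4*d^2 + 4*d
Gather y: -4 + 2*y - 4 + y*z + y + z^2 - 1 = y*(z + 3) + z^2 - 9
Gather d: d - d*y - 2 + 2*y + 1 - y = d*(1 - y) + y - 1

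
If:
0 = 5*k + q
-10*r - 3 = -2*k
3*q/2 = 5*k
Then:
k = 0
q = 0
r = -3/10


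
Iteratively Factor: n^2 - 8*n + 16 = (n - 4)*(n - 4)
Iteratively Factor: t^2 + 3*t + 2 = (t + 2)*(t + 1)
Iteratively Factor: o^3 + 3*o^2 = (o + 3)*(o^2) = o*(o + 3)*(o)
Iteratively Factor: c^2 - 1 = (c - 1)*(c + 1)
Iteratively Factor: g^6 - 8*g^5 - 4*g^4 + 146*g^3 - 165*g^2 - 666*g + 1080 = (g - 4)*(g^5 - 4*g^4 - 20*g^3 + 66*g^2 + 99*g - 270) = (g - 4)*(g - 3)*(g^4 - g^3 - 23*g^2 - 3*g + 90) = (g - 4)*(g - 3)*(g + 3)*(g^3 - 4*g^2 - 11*g + 30) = (g - 5)*(g - 4)*(g - 3)*(g + 3)*(g^2 + g - 6) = (g - 5)*(g - 4)*(g - 3)*(g - 2)*(g + 3)*(g + 3)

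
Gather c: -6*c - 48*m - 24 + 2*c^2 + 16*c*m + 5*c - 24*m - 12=2*c^2 + c*(16*m - 1) - 72*m - 36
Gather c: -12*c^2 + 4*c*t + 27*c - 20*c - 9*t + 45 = -12*c^2 + c*(4*t + 7) - 9*t + 45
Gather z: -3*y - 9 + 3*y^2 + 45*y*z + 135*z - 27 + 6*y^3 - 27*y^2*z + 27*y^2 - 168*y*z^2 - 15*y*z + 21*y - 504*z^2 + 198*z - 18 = 6*y^3 + 30*y^2 + 18*y + z^2*(-168*y - 504) + z*(-27*y^2 + 30*y + 333) - 54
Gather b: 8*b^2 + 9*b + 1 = 8*b^2 + 9*b + 1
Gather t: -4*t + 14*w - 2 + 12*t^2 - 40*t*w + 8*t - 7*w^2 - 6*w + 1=12*t^2 + t*(4 - 40*w) - 7*w^2 + 8*w - 1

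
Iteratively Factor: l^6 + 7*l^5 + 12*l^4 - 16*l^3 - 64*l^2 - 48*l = (l - 2)*(l^5 + 9*l^4 + 30*l^3 + 44*l^2 + 24*l) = (l - 2)*(l + 2)*(l^4 + 7*l^3 + 16*l^2 + 12*l) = (l - 2)*(l + 2)*(l + 3)*(l^3 + 4*l^2 + 4*l) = (l - 2)*(l + 2)^2*(l + 3)*(l^2 + 2*l) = (l - 2)*(l + 2)^3*(l + 3)*(l)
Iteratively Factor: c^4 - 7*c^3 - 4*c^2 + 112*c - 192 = (c - 4)*(c^3 - 3*c^2 - 16*c + 48) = (c - 4)^2*(c^2 + c - 12) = (c - 4)^2*(c + 4)*(c - 3)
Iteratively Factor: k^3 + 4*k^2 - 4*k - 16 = (k + 2)*(k^2 + 2*k - 8) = (k - 2)*(k + 2)*(k + 4)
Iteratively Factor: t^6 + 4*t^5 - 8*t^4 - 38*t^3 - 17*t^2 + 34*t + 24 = (t + 1)*(t^5 + 3*t^4 - 11*t^3 - 27*t^2 + 10*t + 24) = (t + 1)*(t + 2)*(t^4 + t^3 - 13*t^2 - t + 12) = (t + 1)^2*(t + 2)*(t^3 - 13*t + 12) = (t + 1)^2*(t + 2)*(t + 4)*(t^2 - 4*t + 3) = (t - 3)*(t + 1)^2*(t + 2)*(t + 4)*(t - 1)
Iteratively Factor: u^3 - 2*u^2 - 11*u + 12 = (u - 1)*(u^2 - u - 12) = (u - 4)*(u - 1)*(u + 3)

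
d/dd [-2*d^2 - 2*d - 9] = -4*d - 2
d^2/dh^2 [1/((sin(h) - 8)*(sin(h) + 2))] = (-4*sin(h)^4 + 18*sin(h)^3 - 94*sin(h)^2 + 60*sin(h) + 104)/((sin(h) - 8)^3*(sin(h) + 2)^3)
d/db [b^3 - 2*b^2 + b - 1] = 3*b^2 - 4*b + 1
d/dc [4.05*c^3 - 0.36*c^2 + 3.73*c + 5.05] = 12.15*c^2 - 0.72*c + 3.73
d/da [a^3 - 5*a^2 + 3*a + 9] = 3*a^2 - 10*a + 3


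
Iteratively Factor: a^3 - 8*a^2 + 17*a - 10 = (a - 5)*(a^2 - 3*a + 2) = (a - 5)*(a - 2)*(a - 1)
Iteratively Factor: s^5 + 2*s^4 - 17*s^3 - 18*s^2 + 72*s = (s - 3)*(s^4 + 5*s^3 - 2*s^2 - 24*s) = (s - 3)*(s + 3)*(s^3 + 2*s^2 - 8*s) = s*(s - 3)*(s + 3)*(s^2 + 2*s - 8) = s*(s - 3)*(s - 2)*(s + 3)*(s + 4)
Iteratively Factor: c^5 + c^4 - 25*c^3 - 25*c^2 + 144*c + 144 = (c - 4)*(c^4 + 5*c^3 - 5*c^2 - 45*c - 36) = (c - 4)*(c + 3)*(c^3 + 2*c^2 - 11*c - 12) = (c - 4)*(c + 1)*(c + 3)*(c^2 + c - 12) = (c - 4)*(c - 3)*(c + 1)*(c + 3)*(c + 4)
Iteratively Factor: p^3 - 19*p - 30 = (p + 2)*(p^2 - 2*p - 15) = (p + 2)*(p + 3)*(p - 5)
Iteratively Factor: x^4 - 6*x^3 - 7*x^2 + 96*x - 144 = (x - 3)*(x^3 - 3*x^2 - 16*x + 48) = (x - 3)*(x + 4)*(x^2 - 7*x + 12) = (x - 4)*(x - 3)*(x + 4)*(x - 3)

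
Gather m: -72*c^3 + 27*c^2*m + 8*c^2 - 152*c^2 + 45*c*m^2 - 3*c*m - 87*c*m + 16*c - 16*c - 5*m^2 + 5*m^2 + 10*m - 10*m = -72*c^3 - 144*c^2 + 45*c*m^2 + m*(27*c^2 - 90*c)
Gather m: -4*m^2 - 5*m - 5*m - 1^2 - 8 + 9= -4*m^2 - 10*m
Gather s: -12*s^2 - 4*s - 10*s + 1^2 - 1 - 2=-12*s^2 - 14*s - 2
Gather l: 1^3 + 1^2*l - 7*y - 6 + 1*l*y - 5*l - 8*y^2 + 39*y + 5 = l*(y - 4) - 8*y^2 + 32*y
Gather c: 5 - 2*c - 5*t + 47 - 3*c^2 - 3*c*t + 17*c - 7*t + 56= -3*c^2 + c*(15 - 3*t) - 12*t + 108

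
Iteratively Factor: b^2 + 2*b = (b)*(b + 2)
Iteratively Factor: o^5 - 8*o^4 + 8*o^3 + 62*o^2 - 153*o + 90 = (o + 3)*(o^4 - 11*o^3 + 41*o^2 - 61*o + 30) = (o - 2)*(o + 3)*(o^3 - 9*o^2 + 23*o - 15) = (o - 2)*(o - 1)*(o + 3)*(o^2 - 8*o + 15) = (o - 5)*(o - 2)*(o - 1)*(o + 3)*(o - 3)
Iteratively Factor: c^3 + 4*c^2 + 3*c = (c + 1)*(c^2 + 3*c) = (c + 1)*(c + 3)*(c)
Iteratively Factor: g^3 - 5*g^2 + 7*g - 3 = (g - 3)*(g^2 - 2*g + 1) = (g - 3)*(g - 1)*(g - 1)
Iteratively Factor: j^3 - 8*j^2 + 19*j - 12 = (j - 4)*(j^2 - 4*j + 3) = (j - 4)*(j - 1)*(j - 3)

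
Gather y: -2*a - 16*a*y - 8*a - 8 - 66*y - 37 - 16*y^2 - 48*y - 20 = -10*a - 16*y^2 + y*(-16*a - 114) - 65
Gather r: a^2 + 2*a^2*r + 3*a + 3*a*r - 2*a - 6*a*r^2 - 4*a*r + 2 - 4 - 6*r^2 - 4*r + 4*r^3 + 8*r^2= a^2 + a + 4*r^3 + r^2*(2 - 6*a) + r*(2*a^2 - a - 4) - 2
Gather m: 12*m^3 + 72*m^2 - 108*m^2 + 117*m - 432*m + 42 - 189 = 12*m^3 - 36*m^2 - 315*m - 147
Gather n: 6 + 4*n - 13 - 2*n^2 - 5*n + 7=-2*n^2 - n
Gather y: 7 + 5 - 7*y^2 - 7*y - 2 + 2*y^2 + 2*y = -5*y^2 - 5*y + 10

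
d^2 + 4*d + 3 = (d + 1)*(d + 3)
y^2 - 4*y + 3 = (y - 3)*(y - 1)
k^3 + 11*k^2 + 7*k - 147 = (k - 3)*(k + 7)^2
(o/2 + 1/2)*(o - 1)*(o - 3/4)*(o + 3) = o^4/2 + 9*o^3/8 - 13*o^2/8 - 9*o/8 + 9/8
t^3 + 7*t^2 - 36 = (t - 2)*(t + 3)*(t + 6)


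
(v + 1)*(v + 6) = v^2 + 7*v + 6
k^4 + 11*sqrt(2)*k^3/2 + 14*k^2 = k^2*(k + 2*sqrt(2))*(k + 7*sqrt(2)/2)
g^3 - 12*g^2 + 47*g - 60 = (g - 5)*(g - 4)*(g - 3)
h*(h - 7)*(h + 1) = h^3 - 6*h^2 - 7*h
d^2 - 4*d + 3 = (d - 3)*(d - 1)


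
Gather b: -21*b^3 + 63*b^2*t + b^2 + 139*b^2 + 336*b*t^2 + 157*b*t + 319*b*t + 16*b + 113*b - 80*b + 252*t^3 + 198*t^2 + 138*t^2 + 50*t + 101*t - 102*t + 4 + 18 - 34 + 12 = -21*b^3 + b^2*(63*t + 140) + b*(336*t^2 + 476*t + 49) + 252*t^3 + 336*t^2 + 49*t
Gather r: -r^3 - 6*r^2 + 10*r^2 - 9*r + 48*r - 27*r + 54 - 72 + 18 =-r^3 + 4*r^2 + 12*r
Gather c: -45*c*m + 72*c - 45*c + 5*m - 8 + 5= c*(27 - 45*m) + 5*m - 3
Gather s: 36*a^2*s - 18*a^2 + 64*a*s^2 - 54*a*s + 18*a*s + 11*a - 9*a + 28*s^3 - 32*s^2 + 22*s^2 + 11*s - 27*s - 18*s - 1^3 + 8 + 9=-18*a^2 + 2*a + 28*s^3 + s^2*(64*a - 10) + s*(36*a^2 - 36*a - 34) + 16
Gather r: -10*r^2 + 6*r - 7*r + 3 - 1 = -10*r^2 - r + 2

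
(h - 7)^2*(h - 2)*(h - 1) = h^4 - 17*h^3 + 93*h^2 - 175*h + 98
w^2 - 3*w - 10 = (w - 5)*(w + 2)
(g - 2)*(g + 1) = g^2 - g - 2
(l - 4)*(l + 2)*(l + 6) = l^3 + 4*l^2 - 20*l - 48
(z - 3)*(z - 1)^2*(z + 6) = z^4 + z^3 - 23*z^2 + 39*z - 18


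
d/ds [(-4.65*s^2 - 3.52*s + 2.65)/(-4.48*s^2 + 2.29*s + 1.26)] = (-26.4181*s^2 + 12.026*s - 10.5037)/(20.0704*s^4 - 20.5184*s^3 - 6.0455*s^2 + 5.7708*s + 1.5876)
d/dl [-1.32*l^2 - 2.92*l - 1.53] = -2.64*l - 2.92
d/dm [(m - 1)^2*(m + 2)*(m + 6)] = 4*m^3 + 18*m^2 - 6*m - 16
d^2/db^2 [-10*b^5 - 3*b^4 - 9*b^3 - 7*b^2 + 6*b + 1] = -200*b^3 - 36*b^2 - 54*b - 14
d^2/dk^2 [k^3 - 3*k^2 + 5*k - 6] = 6*k - 6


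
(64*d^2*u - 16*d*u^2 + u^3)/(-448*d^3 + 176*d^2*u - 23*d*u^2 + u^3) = u/(-7*d + u)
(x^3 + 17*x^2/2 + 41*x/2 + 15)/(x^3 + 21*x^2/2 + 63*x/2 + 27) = (x^2 + 7*x + 10)/(x^2 + 9*x + 18)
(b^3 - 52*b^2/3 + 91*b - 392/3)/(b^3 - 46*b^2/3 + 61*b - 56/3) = (3*b - 7)/(3*b - 1)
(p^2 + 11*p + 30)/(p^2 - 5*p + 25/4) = 4*(p^2 + 11*p + 30)/(4*p^2 - 20*p + 25)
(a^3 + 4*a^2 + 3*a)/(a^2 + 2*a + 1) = a*(a + 3)/(a + 1)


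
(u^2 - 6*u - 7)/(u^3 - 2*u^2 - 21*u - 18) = (u - 7)/(u^2 - 3*u - 18)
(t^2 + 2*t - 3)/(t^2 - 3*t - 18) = (t - 1)/(t - 6)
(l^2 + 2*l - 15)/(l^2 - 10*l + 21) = (l + 5)/(l - 7)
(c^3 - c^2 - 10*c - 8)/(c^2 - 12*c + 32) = (c^2 + 3*c + 2)/(c - 8)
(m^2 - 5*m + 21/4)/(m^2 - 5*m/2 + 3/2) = (m - 7/2)/(m - 1)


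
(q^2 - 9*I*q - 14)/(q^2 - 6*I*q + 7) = (q - 2*I)/(q + I)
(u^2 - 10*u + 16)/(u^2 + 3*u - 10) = (u - 8)/(u + 5)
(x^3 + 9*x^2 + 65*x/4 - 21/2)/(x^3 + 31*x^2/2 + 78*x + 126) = (x - 1/2)/(x + 6)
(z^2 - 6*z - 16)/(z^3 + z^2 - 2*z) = (z - 8)/(z*(z - 1))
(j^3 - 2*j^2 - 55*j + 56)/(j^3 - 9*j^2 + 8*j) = (j + 7)/j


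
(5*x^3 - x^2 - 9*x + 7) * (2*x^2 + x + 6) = 10*x^5 + 3*x^4 + 11*x^3 - x^2 - 47*x + 42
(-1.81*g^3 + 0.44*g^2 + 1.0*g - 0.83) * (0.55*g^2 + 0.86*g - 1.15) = -0.9955*g^5 - 1.3146*g^4 + 3.0099*g^3 - 0.1025*g^2 - 1.8638*g + 0.9545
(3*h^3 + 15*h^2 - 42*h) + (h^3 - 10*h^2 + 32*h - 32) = 4*h^3 + 5*h^2 - 10*h - 32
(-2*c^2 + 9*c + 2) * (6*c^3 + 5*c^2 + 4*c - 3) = -12*c^5 + 44*c^4 + 49*c^3 + 52*c^2 - 19*c - 6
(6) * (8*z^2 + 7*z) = 48*z^2 + 42*z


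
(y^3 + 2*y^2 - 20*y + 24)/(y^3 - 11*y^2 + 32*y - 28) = (y + 6)/(y - 7)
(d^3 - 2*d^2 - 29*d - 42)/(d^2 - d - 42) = (d^2 + 5*d + 6)/(d + 6)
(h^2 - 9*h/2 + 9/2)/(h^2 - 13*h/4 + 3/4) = 2*(2*h - 3)/(4*h - 1)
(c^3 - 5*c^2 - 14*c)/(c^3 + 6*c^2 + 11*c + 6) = c*(c - 7)/(c^2 + 4*c + 3)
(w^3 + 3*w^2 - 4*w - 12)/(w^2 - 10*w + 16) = (w^2 + 5*w + 6)/(w - 8)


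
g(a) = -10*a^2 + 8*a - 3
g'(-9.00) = 188.00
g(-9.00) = -885.00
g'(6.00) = -112.00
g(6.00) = -315.00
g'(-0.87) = 25.40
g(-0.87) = -17.53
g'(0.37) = 0.60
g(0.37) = -1.41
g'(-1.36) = 35.20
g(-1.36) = -32.38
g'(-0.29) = 13.80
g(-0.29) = -6.16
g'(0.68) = -5.60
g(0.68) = -2.18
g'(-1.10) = 30.00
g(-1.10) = -23.90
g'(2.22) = -36.40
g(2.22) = -34.52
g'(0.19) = 4.20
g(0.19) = -1.84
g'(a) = 8 - 20*a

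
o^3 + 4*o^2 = o^2*(o + 4)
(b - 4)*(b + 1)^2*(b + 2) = b^4 - 11*b^2 - 18*b - 8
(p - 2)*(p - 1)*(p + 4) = p^3 + p^2 - 10*p + 8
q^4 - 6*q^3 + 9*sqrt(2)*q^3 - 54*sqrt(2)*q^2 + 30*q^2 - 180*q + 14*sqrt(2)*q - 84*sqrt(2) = (q - 6)*(q + sqrt(2))^2*(q + 7*sqrt(2))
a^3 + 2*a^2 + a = a*(a + 1)^2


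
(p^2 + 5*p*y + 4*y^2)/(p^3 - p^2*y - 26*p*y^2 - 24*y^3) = 1/(p - 6*y)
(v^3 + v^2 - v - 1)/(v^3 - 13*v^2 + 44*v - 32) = (v^2 + 2*v + 1)/(v^2 - 12*v + 32)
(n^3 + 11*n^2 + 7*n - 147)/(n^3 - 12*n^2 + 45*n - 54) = (n^2 + 14*n + 49)/(n^2 - 9*n + 18)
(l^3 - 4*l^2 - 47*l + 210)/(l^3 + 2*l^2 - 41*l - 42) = (l - 5)/(l + 1)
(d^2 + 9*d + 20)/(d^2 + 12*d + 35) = (d + 4)/(d + 7)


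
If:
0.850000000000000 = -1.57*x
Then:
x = -0.54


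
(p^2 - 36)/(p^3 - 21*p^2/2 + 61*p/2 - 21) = 2*(p + 6)/(2*p^2 - 9*p + 7)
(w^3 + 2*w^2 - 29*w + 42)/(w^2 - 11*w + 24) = (w^2 + 5*w - 14)/(w - 8)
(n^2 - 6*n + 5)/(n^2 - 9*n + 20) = (n - 1)/(n - 4)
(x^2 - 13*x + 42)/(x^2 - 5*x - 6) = (x - 7)/(x + 1)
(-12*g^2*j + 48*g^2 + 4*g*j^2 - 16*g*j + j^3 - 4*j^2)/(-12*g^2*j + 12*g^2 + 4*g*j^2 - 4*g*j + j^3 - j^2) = (j - 4)/(j - 1)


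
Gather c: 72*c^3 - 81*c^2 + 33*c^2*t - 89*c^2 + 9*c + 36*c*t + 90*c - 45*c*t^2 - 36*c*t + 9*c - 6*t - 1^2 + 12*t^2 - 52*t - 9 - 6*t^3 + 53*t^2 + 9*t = 72*c^3 + c^2*(33*t - 170) + c*(108 - 45*t^2) - 6*t^3 + 65*t^2 - 49*t - 10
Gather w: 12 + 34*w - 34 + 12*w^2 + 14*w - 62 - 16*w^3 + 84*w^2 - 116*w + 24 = -16*w^3 + 96*w^2 - 68*w - 60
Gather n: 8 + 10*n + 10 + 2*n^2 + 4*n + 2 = 2*n^2 + 14*n + 20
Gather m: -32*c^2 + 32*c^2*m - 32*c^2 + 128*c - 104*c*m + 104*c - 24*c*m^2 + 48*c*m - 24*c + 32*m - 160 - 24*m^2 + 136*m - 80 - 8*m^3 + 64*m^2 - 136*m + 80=-64*c^2 + 208*c - 8*m^3 + m^2*(40 - 24*c) + m*(32*c^2 - 56*c + 32) - 160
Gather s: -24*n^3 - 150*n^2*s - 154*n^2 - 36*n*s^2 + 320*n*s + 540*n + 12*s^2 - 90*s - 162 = -24*n^3 - 154*n^2 + 540*n + s^2*(12 - 36*n) + s*(-150*n^2 + 320*n - 90) - 162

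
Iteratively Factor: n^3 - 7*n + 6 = (n - 2)*(n^2 + 2*n - 3) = (n - 2)*(n - 1)*(n + 3)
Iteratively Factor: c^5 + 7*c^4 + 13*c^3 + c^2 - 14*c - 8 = (c + 1)*(c^4 + 6*c^3 + 7*c^2 - 6*c - 8) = (c - 1)*(c + 1)*(c^3 + 7*c^2 + 14*c + 8) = (c - 1)*(c + 1)*(c + 2)*(c^2 + 5*c + 4) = (c - 1)*(c + 1)^2*(c + 2)*(c + 4)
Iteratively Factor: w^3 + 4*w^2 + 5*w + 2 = (w + 1)*(w^2 + 3*w + 2) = (w + 1)*(w + 2)*(w + 1)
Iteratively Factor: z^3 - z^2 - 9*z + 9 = (z - 3)*(z^2 + 2*z - 3) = (z - 3)*(z + 3)*(z - 1)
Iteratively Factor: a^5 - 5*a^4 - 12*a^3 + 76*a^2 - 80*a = (a - 5)*(a^4 - 12*a^2 + 16*a) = (a - 5)*(a - 2)*(a^3 + 2*a^2 - 8*a) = a*(a - 5)*(a - 2)*(a^2 + 2*a - 8) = a*(a - 5)*(a - 2)*(a + 4)*(a - 2)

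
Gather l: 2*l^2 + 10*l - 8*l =2*l^2 + 2*l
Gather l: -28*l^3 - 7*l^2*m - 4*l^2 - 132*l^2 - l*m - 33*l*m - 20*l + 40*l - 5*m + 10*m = -28*l^3 + l^2*(-7*m - 136) + l*(20 - 34*m) + 5*m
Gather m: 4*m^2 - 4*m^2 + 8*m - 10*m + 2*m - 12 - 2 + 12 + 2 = 0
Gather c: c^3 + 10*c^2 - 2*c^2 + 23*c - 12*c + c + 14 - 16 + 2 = c^3 + 8*c^2 + 12*c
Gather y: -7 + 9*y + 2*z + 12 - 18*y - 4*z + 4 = -9*y - 2*z + 9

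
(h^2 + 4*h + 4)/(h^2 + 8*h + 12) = (h + 2)/(h + 6)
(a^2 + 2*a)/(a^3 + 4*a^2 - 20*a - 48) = a/(a^2 + 2*a - 24)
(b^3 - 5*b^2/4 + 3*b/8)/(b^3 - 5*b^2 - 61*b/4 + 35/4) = b*(4*b - 3)/(2*(2*b^2 - 9*b - 35))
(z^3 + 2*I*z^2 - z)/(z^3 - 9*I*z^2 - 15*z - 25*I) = z*(z + I)/(z^2 - 10*I*z - 25)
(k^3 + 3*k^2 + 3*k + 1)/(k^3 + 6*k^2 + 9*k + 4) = (k + 1)/(k + 4)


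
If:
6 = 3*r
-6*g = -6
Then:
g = 1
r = 2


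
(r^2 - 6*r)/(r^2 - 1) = r*(r - 6)/(r^2 - 1)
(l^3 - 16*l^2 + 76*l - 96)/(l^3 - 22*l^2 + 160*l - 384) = (l - 2)/(l - 8)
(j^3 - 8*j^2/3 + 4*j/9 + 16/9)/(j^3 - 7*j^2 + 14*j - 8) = (9*j^2 - 6*j - 8)/(9*(j^2 - 5*j + 4))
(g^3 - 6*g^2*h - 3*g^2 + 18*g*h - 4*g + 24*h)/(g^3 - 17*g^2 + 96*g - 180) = (g^3 - 6*g^2*h - 3*g^2 + 18*g*h - 4*g + 24*h)/(g^3 - 17*g^2 + 96*g - 180)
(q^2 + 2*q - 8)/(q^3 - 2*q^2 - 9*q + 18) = (q + 4)/(q^2 - 9)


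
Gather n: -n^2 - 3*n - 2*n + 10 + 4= -n^2 - 5*n + 14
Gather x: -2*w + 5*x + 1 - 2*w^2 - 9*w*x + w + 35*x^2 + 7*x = -2*w^2 - w + 35*x^2 + x*(12 - 9*w) + 1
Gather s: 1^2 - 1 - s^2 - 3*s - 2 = -s^2 - 3*s - 2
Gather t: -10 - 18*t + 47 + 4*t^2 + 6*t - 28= 4*t^2 - 12*t + 9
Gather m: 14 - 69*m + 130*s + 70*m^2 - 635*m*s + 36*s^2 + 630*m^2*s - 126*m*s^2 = m^2*(630*s + 70) + m*(-126*s^2 - 635*s - 69) + 36*s^2 + 130*s + 14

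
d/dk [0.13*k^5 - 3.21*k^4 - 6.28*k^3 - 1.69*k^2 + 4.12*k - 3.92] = 0.65*k^4 - 12.84*k^3 - 18.84*k^2 - 3.38*k + 4.12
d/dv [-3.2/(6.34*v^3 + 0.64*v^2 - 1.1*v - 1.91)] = (60.864*v^2 + 4.096*v - 3.52)/(6.34*v^3 + 0.64*v^2 - 1.1*v - 1.91)^2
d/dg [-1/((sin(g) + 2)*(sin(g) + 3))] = (2*sin(g) + 5)*cos(g)/((sin(g) + 2)^2*(sin(g) + 3)^2)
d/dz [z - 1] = 1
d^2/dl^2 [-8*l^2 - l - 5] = -16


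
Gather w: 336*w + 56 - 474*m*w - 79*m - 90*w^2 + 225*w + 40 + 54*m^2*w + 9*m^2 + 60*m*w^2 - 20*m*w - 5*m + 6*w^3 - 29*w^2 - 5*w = 9*m^2 - 84*m + 6*w^3 + w^2*(60*m - 119) + w*(54*m^2 - 494*m + 556) + 96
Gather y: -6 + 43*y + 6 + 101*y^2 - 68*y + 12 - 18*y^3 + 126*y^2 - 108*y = -18*y^3 + 227*y^2 - 133*y + 12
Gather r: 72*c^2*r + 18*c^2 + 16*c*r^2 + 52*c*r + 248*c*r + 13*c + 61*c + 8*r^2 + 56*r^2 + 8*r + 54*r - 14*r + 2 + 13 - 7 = 18*c^2 + 74*c + r^2*(16*c + 64) + r*(72*c^2 + 300*c + 48) + 8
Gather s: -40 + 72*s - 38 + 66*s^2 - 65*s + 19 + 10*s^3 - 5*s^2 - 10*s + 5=10*s^3 + 61*s^2 - 3*s - 54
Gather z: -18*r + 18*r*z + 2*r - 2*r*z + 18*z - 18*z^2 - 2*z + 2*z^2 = -16*r - 16*z^2 + z*(16*r + 16)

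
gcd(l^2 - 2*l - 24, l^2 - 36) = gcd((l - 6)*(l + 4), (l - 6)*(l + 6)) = l - 6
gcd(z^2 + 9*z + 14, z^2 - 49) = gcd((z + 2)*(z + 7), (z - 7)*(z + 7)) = z + 7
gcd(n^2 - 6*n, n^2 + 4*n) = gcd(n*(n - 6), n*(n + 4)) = n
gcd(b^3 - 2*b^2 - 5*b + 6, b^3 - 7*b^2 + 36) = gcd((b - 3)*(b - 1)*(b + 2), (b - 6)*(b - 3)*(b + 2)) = b^2 - b - 6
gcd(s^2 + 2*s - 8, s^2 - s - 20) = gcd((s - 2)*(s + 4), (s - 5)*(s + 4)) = s + 4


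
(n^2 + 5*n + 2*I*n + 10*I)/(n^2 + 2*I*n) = (n + 5)/n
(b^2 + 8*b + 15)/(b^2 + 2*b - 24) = (b^2 + 8*b + 15)/(b^2 + 2*b - 24)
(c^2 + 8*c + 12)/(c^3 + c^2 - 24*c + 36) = (c + 2)/(c^2 - 5*c + 6)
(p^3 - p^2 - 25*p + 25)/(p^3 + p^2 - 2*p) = (p^2 - 25)/(p*(p + 2))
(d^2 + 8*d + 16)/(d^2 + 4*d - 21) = (d^2 + 8*d + 16)/(d^2 + 4*d - 21)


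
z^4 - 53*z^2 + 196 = (z - 7)*(z - 2)*(z + 2)*(z + 7)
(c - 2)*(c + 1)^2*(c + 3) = c^4 + 3*c^3 - 3*c^2 - 11*c - 6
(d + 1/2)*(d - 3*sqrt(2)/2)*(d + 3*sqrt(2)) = d^3 + d^2/2 + 3*sqrt(2)*d^2/2 - 9*d + 3*sqrt(2)*d/4 - 9/2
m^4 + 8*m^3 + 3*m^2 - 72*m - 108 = (m - 3)*(m + 2)*(m + 3)*(m + 6)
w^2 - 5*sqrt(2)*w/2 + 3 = (w - 3*sqrt(2)/2)*(w - sqrt(2))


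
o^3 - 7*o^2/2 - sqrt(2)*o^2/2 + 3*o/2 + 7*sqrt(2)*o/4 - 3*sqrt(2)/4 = (o - 3)*(o - 1/2)*(o - sqrt(2)/2)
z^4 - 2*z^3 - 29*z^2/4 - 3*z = z*(z - 4)*(z + 1/2)*(z + 3/2)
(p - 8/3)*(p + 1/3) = p^2 - 7*p/3 - 8/9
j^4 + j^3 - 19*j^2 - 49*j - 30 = (j - 5)*(j + 1)*(j + 2)*(j + 3)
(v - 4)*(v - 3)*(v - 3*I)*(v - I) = v^4 - 7*v^3 - 4*I*v^3 + 9*v^2 + 28*I*v^2 + 21*v - 48*I*v - 36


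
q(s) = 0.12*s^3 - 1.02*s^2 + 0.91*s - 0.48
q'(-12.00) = 77.23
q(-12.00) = -365.64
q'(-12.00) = 77.23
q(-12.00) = -365.64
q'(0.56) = -0.12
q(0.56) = -0.27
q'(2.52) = -1.94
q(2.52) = -2.74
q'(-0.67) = 2.44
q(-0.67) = -1.58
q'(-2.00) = 6.43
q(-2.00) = -7.34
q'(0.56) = -0.12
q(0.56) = -0.27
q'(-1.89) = 6.05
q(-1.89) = -6.65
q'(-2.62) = 8.73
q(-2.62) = -12.02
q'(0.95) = -0.70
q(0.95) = -0.43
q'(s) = 0.36*s^2 - 2.04*s + 0.91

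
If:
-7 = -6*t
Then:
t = 7/6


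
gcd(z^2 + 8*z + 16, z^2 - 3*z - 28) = z + 4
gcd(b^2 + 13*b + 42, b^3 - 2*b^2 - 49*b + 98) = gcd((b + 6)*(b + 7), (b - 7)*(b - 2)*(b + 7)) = b + 7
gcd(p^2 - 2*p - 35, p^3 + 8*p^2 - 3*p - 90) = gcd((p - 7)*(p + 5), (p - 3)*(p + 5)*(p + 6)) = p + 5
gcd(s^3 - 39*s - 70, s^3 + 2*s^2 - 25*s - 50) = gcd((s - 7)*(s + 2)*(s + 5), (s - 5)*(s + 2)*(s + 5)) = s^2 + 7*s + 10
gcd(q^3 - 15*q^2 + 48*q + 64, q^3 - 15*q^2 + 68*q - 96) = q - 8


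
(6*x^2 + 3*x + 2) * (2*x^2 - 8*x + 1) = 12*x^4 - 42*x^3 - 14*x^2 - 13*x + 2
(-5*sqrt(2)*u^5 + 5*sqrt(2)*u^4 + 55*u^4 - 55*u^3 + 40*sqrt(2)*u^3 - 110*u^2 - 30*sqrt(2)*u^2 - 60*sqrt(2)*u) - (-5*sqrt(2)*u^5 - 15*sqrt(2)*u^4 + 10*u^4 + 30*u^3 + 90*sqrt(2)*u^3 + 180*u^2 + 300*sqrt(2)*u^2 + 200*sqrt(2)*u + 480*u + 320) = 20*sqrt(2)*u^4 + 45*u^4 - 85*u^3 - 50*sqrt(2)*u^3 - 330*sqrt(2)*u^2 - 290*u^2 - 480*u - 260*sqrt(2)*u - 320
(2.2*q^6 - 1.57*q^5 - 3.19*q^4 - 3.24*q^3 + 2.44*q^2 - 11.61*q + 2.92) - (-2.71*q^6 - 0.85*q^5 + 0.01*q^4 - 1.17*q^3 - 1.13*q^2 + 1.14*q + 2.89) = 4.91*q^6 - 0.72*q^5 - 3.2*q^4 - 2.07*q^3 + 3.57*q^2 - 12.75*q + 0.0299999999999998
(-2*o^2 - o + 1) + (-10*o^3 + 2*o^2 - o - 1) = -10*o^3 - 2*o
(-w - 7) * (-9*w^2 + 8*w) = 9*w^3 + 55*w^2 - 56*w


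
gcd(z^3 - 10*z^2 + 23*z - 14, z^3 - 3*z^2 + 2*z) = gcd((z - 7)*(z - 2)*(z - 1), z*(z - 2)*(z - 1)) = z^2 - 3*z + 2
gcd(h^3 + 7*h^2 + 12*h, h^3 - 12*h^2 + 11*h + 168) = h + 3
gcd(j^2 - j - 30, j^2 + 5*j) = j + 5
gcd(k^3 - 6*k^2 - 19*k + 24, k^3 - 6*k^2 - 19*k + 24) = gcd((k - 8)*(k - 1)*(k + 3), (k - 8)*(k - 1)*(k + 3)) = k^3 - 6*k^2 - 19*k + 24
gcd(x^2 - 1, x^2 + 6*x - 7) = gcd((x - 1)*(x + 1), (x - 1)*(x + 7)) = x - 1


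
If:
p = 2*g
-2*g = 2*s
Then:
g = -s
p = -2*s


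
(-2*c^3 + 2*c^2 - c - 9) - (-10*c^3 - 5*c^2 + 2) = 8*c^3 + 7*c^2 - c - 11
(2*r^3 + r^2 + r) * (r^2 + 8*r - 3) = 2*r^5 + 17*r^4 + 3*r^3 + 5*r^2 - 3*r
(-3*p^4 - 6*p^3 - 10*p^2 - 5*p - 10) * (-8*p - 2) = 24*p^5 + 54*p^4 + 92*p^3 + 60*p^2 + 90*p + 20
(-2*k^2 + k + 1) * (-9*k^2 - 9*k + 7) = 18*k^4 + 9*k^3 - 32*k^2 - 2*k + 7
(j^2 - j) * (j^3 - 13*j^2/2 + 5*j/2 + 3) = j^5 - 15*j^4/2 + 9*j^3 + j^2/2 - 3*j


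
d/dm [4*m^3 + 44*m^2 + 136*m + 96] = 12*m^2 + 88*m + 136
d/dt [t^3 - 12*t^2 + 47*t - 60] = 3*t^2 - 24*t + 47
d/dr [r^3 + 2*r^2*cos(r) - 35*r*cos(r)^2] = -2*r^2*sin(r) + 3*r^2 + 35*r*sin(2*r) + 4*r*cos(r) - 35*cos(r)^2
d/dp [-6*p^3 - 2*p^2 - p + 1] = -18*p^2 - 4*p - 1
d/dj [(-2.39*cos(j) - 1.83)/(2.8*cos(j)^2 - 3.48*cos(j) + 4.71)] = (-6.692*cos(j)^2 - 10.248*cos(j) + 17.6253)*sin(j)/(7.84*cos(j)^4 - 19.488*cos(j)^3 + 38.4864*cos(j)^2 - 32.7816*cos(j) + 22.1841)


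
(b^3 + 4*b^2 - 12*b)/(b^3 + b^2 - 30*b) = (b - 2)/(b - 5)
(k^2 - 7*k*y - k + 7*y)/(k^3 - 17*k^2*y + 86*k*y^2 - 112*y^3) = (k - 1)/(k^2 - 10*k*y + 16*y^2)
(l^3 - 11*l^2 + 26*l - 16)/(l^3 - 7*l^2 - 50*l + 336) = (l^2 - 3*l + 2)/(l^2 + l - 42)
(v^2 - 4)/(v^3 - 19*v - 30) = (v - 2)/(v^2 - 2*v - 15)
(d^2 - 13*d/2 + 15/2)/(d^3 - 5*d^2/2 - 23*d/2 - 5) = (2*d - 3)/(2*d^2 + 5*d + 2)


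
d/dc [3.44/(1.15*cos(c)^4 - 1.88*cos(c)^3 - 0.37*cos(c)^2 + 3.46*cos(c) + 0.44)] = (15.824*cos(c)^3 - 19.4016*cos(c)^2 - 2.5456*cos(c) + 11.9024)*sin(c)/(1.15*cos(c)^4 - 1.88*cos(c)^3 - 0.37*cos(c)^2 + 3.46*cos(c) + 0.44)^2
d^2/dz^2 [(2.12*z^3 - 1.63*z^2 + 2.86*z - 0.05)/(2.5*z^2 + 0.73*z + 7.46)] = (1.4210854715202e-14*z^5 - 1.4210854715202e-14*z^4 - 35.1170040000001*z^3 + 249.792576*z^2 + 387.306852*z - 210.762482)/(15.625*z^6 + 13.6875*z^5 + 143.87175*z^4 + 82.076017*z^3 + 429.313302*z^2 + 121.877004*z + 415.160936)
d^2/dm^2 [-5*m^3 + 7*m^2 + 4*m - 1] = 14 - 30*m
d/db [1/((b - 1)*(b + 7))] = 2*(-b - 3)/(b^4 + 12*b^3 + 22*b^2 - 84*b + 49)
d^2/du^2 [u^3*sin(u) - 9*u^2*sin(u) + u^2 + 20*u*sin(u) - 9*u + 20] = -u^3*sin(u) + 9*u^2*sin(u) + 6*u^2*cos(u) - 14*u*sin(u) - 36*u*cos(u) - 18*sin(u) + 40*cos(u) + 2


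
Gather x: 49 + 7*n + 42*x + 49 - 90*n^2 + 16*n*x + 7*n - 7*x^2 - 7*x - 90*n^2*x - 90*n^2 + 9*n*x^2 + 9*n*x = -180*n^2 + 14*n + x^2*(9*n - 7) + x*(-90*n^2 + 25*n + 35) + 98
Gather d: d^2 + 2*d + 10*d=d^2 + 12*d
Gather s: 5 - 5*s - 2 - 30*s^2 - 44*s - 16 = -30*s^2 - 49*s - 13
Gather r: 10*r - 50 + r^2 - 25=r^2 + 10*r - 75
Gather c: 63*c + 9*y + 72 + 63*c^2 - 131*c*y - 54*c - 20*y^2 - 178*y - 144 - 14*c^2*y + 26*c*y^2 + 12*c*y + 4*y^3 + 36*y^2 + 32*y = c^2*(63 - 14*y) + c*(26*y^2 - 119*y + 9) + 4*y^3 + 16*y^2 - 137*y - 72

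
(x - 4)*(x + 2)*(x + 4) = x^3 + 2*x^2 - 16*x - 32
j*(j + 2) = j^2 + 2*j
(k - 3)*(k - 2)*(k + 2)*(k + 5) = k^4 + 2*k^3 - 19*k^2 - 8*k + 60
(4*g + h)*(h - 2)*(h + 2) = 4*g*h^2 - 16*g + h^3 - 4*h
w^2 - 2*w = w*(w - 2)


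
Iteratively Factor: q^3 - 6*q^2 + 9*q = (q - 3)*(q^2 - 3*q) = q*(q - 3)*(q - 3)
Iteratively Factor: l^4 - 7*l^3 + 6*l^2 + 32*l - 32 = (l + 2)*(l^3 - 9*l^2 + 24*l - 16) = (l - 4)*(l + 2)*(l^2 - 5*l + 4) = (l - 4)^2*(l + 2)*(l - 1)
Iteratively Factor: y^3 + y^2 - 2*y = (y - 1)*(y^2 + 2*y) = (y - 1)*(y + 2)*(y)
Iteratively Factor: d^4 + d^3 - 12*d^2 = (d - 3)*(d^3 + 4*d^2) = d*(d - 3)*(d^2 + 4*d) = d*(d - 3)*(d + 4)*(d)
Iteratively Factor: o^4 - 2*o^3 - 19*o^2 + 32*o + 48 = (o - 3)*(o^3 + o^2 - 16*o - 16) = (o - 4)*(o - 3)*(o^2 + 5*o + 4) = (o - 4)*(o - 3)*(o + 1)*(o + 4)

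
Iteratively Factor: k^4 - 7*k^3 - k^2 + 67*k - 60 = (k + 3)*(k^3 - 10*k^2 + 29*k - 20) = (k - 5)*(k + 3)*(k^2 - 5*k + 4) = (k - 5)*(k - 1)*(k + 3)*(k - 4)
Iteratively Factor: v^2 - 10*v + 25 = (v - 5)*(v - 5)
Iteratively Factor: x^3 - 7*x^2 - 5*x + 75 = (x + 3)*(x^2 - 10*x + 25) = (x - 5)*(x + 3)*(x - 5)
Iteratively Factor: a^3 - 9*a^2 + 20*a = (a)*(a^2 - 9*a + 20) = a*(a - 4)*(a - 5)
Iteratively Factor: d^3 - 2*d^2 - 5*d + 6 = (d - 1)*(d^2 - d - 6) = (d - 3)*(d - 1)*(d + 2)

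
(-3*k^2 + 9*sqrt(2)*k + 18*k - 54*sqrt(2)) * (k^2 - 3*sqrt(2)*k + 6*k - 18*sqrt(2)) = -3*k^4 + 18*sqrt(2)*k^3 + 54*k^2 - 648*sqrt(2)*k + 1944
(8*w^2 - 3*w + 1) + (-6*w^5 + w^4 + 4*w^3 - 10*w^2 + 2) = -6*w^5 + w^4 + 4*w^3 - 2*w^2 - 3*w + 3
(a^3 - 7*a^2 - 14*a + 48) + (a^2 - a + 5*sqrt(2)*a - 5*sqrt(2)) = a^3 - 6*a^2 - 15*a + 5*sqrt(2)*a - 5*sqrt(2) + 48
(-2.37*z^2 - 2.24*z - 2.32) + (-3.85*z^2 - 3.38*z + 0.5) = -6.22*z^2 - 5.62*z - 1.82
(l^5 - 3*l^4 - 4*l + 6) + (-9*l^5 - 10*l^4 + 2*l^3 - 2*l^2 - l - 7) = -8*l^5 - 13*l^4 + 2*l^3 - 2*l^2 - 5*l - 1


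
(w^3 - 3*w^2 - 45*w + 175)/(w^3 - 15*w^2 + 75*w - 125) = (w + 7)/(w - 5)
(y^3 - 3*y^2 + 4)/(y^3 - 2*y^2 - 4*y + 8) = (y + 1)/(y + 2)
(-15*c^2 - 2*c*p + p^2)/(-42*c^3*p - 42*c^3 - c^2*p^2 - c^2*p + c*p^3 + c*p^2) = (15*c^2 + 2*c*p - p^2)/(c*(42*c^2*p + 42*c^2 + c*p^2 + c*p - p^3 - p^2))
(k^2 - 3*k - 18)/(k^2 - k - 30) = (k + 3)/(k + 5)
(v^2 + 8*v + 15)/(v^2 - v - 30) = (v + 3)/(v - 6)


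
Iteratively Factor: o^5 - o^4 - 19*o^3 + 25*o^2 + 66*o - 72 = (o + 2)*(o^4 - 3*o^3 - 13*o^2 + 51*o - 36) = (o - 3)*(o + 2)*(o^3 - 13*o + 12) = (o - 3)*(o + 2)*(o + 4)*(o^2 - 4*o + 3) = (o - 3)*(o - 1)*(o + 2)*(o + 4)*(o - 3)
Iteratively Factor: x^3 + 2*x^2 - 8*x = (x + 4)*(x^2 - 2*x) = (x - 2)*(x + 4)*(x)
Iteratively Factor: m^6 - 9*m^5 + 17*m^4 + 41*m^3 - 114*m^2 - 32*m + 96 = (m + 2)*(m^5 - 11*m^4 + 39*m^3 - 37*m^2 - 40*m + 48) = (m - 1)*(m + 2)*(m^4 - 10*m^3 + 29*m^2 - 8*m - 48) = (m - 4)*(m - 1)*(m + 2)*(m^3 - 6*m^2 + 5*m + 12) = (m - 4)*(m - 3)*(m - 1)*(m + 2)*(m^2 - 3*m - 4) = (m - 4)*(m - 3)*(m - 1)*(m + 1)*(m + 2)*(m - 4)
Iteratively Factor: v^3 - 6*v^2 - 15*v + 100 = (v - 5)*(v^2 - v - 20) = (v - 5)^2*(v + 4)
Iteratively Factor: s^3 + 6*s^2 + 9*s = (s + 3)*(s^2 + 3*s) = s*(s + 3)*(s + 3)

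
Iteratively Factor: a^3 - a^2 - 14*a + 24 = (a + 4)*(a^2 - 5*a + 6) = (a - 3)*(a + 4)*(a - 2)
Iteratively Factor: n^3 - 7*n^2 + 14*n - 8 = (n - 1)*(n^2 - 6*n + 8) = (n - 2)*(n - 1)*(n - 4)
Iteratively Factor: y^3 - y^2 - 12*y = (y - 4)*(y^2 + 3*y) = y*(y - 4)*(y + 3)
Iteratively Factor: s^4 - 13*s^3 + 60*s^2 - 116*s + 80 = (s - 2)*(s^3 - 11*s^2 + 38*s - 40) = (s - 4)*(s - 2)*(s^2 - 7*s + 10) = (s - 4)*(s - 2)^2*(s - 5)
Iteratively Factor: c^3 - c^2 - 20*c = (c)*(c^2 - c - 20) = c*(c + 4)*(c - 5)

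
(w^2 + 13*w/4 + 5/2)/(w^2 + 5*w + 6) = (w + 5/4)/(w + 3)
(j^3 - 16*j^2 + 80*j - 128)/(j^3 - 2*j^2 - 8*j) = (j^2 - 12*j + 32)/(j*(j + 2))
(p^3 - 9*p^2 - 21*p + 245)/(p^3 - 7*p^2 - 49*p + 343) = (p + 5)/(p + 7)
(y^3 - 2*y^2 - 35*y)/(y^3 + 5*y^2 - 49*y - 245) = y/(y + 7)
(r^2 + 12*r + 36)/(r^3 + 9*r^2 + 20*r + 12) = (r + 6)/(r^2 + 3*r + 2)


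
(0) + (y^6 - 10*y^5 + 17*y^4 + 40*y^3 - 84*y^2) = y^6 - 10*y^5 + 17*y^4 + 40*y^3 - 84*y^2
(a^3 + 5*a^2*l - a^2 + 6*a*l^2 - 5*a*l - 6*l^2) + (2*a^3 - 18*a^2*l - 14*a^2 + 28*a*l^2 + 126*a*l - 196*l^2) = 3*a^3 - 13*a^2*l - 15*a^2 + 34*a*l^2 + 121*a*l - 202*l^2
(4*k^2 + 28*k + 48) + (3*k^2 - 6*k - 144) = 7*k^2 + 22*k - 96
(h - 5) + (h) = 2*h - 5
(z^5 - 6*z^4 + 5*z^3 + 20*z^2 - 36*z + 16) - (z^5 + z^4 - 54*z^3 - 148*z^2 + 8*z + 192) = -7*z^4 + 59*z^3 + 168*z^2 - 44*z - 176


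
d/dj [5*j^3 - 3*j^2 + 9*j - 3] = 15*j^2 - 6*j + 9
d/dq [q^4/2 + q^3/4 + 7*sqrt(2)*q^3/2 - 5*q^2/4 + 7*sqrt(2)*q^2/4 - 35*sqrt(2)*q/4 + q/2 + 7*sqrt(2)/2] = 2*q^3 + 3*q^2/4 + 21*sqrt(2)*q^2/2 - 5*q/2 + 7*sqrt(2)*q/2 - 35*sqrt(2)/4 + 1/2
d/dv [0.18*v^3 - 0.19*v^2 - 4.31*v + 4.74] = 0.54*v^2 - 0.38*v - 4.31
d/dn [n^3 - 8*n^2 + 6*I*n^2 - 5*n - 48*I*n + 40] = 3*n^2 + n*(-16 + 12*I) - 5 - 48*I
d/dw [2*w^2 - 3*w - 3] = 4*w - 3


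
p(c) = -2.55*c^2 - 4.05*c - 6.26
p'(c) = -5.1*c - 4.05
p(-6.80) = -96.63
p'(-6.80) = 30.63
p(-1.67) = -6.61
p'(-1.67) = 4.47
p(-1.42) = -5.65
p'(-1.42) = 3.19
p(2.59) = -33.86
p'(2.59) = -17.26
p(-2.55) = -12.51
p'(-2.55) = 8.96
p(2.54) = -33.00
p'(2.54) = -17.00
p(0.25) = -7.43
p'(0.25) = -5.32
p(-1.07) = -4.85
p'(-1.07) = 1.41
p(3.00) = -41.36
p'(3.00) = -19.35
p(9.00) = -249.26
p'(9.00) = -49.95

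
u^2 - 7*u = u*(u - 7)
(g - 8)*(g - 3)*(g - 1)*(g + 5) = g^4 - 7*g^3 - 25*g^2 + 151*g - 120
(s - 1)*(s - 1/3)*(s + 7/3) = s^3 + s^2 - 25*s/9 + 7/9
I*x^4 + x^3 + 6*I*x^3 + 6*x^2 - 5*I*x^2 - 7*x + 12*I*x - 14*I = (x + 7)*(x - 2*I)*(x + I)*(I*x - I)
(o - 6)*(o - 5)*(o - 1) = o^3 - 12*o^2 + 41*o - 30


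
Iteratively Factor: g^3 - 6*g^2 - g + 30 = (g - 3)*(g^2 - 3*g - 10) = (g - 5)*(g - 3)*(g + 2)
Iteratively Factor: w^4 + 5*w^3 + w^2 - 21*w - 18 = (w + 3)*(w^3 + 2*w^2 - 5*w - 6) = (w + 1)*(w + 3)*(w^2 + w - 6) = (w + 1)*(w + 3)^2*(w - 2)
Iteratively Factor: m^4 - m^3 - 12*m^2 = (m)*(m^3 - m^2 - 12*m) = m*(m + 3)*(m^2 - 4*m) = m*(m - 4)*(m + 3)*(m)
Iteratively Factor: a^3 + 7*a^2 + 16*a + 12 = (a + 3)*(a^2 + 4*a + 4) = (a + 2)*(a + 3)*(a + 2)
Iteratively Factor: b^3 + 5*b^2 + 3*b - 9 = (b + 3)*(b^2 + 2*b - 3) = (b - 1)*(b + 3)*(b + 3)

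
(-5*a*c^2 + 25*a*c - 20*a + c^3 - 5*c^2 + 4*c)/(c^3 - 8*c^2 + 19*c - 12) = (-5*a + c)/(c - 3)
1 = 1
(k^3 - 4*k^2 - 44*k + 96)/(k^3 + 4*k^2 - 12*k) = (k - 8)/k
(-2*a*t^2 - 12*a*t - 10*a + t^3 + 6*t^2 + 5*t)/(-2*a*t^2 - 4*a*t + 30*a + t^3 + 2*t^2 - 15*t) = (t + 1)/(t - 3)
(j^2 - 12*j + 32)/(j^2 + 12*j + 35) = (j^2 - 12*j + 32)/(j^2 + 12*j + 35)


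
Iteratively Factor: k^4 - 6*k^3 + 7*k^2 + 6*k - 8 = (k - 1)*(k^3 - 5*k^2 + 2*k + 8) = (k - 4)*(k - 1)*(k^2 - k - 2) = (k - 4)*(k - 1)*(k + 1)*(k - 2)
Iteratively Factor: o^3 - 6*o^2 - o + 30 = (o - 5)*(o^2 - o - 6) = (o - 5)*(o - 3)*(o + 2)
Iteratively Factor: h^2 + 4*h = (h + 4)*(h)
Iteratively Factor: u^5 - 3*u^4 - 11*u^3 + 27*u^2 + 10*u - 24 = (u - 1)*(u^4 - 2*u^3 - 13*u^2 + 14*u + 24) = (u - 2)*(u - 1)*(u^3 - 13*u - 12) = (u - 4)*(u - 2)*(u - 1)*(u^2 + 4*u + 3) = (u - 4)*(u - 2)*(u - 1)*(u + 1)*(u + 3)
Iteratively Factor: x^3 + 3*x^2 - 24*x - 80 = (x - 5)*(x^2 + 8*x + 16) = (x - 5)*(x + 4)*(x + 4)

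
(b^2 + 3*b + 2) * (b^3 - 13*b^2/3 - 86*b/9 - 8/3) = b^5 - 4*b^4/3 - 185*b^3/9 - 40*b^2 - 244*b/9 - 16/3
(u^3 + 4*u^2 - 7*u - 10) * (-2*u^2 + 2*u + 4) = -2*u^5 - 6*u^4 + 26*u^3 + 22*u^2 - 48*u - 40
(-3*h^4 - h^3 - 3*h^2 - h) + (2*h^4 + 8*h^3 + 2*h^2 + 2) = -h^4 + 7*h^3 - h^2 - h + 2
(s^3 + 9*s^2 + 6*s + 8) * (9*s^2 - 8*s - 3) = 9*s^5 + 73*s^4 - 21*s^3 - 3*s^2 - 82*s - 24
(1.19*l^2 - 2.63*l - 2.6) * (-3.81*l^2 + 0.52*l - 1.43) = -4.5339*l^4 + 10.6391*l^3 + 6.8367*l^2 + 2.4089*l + 3.718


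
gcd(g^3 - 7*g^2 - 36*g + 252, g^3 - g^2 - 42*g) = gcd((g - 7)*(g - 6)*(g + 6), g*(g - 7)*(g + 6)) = g^2 - g - 42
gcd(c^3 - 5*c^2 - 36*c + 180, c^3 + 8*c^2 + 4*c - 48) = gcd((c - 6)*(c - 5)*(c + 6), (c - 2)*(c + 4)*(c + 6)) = c + 6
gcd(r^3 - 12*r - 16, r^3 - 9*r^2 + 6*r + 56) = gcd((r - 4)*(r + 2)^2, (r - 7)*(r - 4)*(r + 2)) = r^2 - 2*r - 8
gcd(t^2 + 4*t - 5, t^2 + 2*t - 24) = 1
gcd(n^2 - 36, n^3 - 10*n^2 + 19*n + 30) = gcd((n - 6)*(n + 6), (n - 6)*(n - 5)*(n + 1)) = n - 6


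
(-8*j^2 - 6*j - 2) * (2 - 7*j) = 56*j^3 + 26*j^2 + 2*j - 4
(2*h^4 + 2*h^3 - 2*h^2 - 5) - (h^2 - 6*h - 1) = 2*h^4 + 2*h^3 - 3*h^2 + 6*h - 4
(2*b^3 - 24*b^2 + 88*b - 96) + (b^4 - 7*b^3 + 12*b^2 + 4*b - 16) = b^4 - 5*b^3 - 12*b^2 + 92*b - 112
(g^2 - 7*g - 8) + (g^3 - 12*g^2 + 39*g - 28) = g^3 - 11*g^2 + 32*g - 36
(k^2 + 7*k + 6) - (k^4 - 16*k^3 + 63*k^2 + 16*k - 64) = -k^4 + 16*k^3 - 62*k^2 - 9*k + 70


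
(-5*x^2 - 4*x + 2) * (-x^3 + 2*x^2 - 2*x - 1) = 5*x^5 - 6*x^4 + 17*x^2 - 2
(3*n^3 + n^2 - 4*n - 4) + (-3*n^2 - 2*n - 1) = 3*n^3 - 2*n^2 - 6*n - 5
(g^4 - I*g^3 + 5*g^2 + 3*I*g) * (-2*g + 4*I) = -2*g^5 + 6*I*g^4 - 6*g^3 + 14*I*g^2 - 12*g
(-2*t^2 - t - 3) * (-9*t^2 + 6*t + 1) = 18*t^4 - 3*t^3 + 19*t^2 - 19*t - 3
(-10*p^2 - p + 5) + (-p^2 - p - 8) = -11*p^2 - 2*p - 3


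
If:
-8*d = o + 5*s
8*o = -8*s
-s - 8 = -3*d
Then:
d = 8/5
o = 16/5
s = -16/5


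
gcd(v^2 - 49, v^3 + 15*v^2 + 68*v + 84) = v + 7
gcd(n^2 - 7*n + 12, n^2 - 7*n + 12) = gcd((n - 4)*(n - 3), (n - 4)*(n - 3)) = n^2 - 7*n + 12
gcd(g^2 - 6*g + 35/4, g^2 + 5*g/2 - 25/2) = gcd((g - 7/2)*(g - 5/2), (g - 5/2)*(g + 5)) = g - 5/2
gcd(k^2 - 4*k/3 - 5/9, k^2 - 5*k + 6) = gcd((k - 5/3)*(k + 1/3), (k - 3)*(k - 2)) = 1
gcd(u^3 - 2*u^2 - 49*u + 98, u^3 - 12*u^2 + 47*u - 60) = 1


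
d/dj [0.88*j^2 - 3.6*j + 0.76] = 1.76*j - 3.6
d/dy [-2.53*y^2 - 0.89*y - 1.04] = -5.06*y - 0.89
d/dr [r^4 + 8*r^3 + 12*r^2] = 4*r*(r^2 + 6*r + 6)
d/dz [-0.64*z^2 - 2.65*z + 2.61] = -1.28*z - 2.65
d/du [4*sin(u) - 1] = 4*cos(u)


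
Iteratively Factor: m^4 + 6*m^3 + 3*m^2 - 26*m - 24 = (m - 2)*(m^3 + 8*m^2 + 19*m + 12) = (m - 2)*(m + 4)*(m^2 + 4*m + 3) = (m - 2)*(m + 1)*(m + 4)*(m + 3)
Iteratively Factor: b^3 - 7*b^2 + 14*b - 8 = (b - 1)*(b^2 - 6*b + 8) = (b - 2)*(b - 1)*(b - 4)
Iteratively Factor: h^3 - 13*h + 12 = (h - 3)*(h^2 + 3*h - 4) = (h - 3)*(h + 4)*(h - 1)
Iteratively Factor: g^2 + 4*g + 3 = (g + 1)*(g + 3)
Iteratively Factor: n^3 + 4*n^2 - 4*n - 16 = (n - 2)*(n^2 + 6*n + 8) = (n - 2)*(n + 4)*(n + 2)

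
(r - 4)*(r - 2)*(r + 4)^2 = r^4 + 2*r^3 - 24*r^2 - 32*r + 128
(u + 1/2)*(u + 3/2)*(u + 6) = u^3 + 8*u^2 + 51*u/4 + 9/2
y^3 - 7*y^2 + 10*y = y*(y - 5)*(y - 2)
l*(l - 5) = l^2 - 5*l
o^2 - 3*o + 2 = (o - 2)*(o - 1)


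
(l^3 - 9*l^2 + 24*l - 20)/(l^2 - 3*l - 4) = (-l^3 + 9*l^2 - 24*l + 20)/(-l^2 + 3*l + 4)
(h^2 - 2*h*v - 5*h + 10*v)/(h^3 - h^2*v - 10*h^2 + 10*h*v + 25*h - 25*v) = (-h + 2*v)/(-h^2 + h*v + 5*h - 5*v)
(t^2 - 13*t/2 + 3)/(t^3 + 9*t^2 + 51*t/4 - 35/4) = 2*(t - 6)/(2*t^2 + 19*t + 35)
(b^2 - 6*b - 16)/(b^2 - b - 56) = (b + 2)/(b + 7)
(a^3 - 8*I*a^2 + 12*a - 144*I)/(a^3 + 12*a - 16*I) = (a^2 - 12*I*a - 36)/(a^2 - 4*I*a - 4)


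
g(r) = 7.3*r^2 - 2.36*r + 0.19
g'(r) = 14.6*r - 2.36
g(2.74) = 48.53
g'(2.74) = 37.64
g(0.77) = 2.70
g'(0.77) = 8.88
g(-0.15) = 0.71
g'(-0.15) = -4.55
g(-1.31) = 15.81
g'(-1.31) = -21.49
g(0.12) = 0.01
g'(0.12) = -0.61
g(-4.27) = 143.37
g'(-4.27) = -64.70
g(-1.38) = 17.35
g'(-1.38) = -22.51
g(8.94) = 562.53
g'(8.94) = 128.16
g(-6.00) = 277.15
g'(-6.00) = -89.96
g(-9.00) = 612.73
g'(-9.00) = -133.76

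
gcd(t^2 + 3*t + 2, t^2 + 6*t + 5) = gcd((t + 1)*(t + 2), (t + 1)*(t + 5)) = t + 1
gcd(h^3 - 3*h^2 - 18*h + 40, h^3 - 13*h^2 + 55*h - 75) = h - 5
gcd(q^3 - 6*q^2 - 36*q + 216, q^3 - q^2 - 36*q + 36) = q^2 - 36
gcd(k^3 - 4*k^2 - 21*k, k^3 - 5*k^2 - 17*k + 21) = k^2 - 4*k - 21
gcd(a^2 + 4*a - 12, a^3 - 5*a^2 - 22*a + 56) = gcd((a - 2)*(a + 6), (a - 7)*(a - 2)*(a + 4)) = a - 2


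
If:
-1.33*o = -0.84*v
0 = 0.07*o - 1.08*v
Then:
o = 0.00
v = 0.00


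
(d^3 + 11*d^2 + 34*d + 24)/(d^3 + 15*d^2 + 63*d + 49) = (d^2 + 10*d + 24)/(d^2 + 14*d + 49)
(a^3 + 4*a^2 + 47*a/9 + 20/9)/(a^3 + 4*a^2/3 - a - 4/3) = (a + 5/3)/(a - 1)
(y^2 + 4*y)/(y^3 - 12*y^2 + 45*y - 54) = y*(y + 4)/(y^3 - 12*y^2 + 45*y - 54)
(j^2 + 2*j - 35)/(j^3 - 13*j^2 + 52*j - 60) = (j + 7)/(j^2 - 8*j + 12)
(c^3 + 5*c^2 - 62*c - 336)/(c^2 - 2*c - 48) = c + 7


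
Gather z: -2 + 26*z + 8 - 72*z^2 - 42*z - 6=-72*z^2 - 16*z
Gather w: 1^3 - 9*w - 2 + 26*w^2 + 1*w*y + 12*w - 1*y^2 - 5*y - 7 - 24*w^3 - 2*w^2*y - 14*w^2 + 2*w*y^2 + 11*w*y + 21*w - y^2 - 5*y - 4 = -24*w^3 + w^2*(12 - 2*y) + w*(2*y^2 + 12*y + 24) - 2*y^2 - 10*y - 12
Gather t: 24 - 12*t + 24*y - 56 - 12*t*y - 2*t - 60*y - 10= t*(-12*y - 14) - 36*y - 42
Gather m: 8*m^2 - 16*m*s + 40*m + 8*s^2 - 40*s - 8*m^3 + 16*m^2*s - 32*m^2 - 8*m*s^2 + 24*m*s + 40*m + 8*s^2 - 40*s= -8*m^3 + m^2*(16*s - 24) + m*(-8*s^2 + 8*s + 80) + 16*s^2 - 80*s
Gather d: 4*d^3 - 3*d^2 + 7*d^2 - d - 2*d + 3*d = 4*d^3 + 4*d^2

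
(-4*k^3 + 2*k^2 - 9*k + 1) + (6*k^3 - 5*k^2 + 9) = 2*k^3 - 3*k^2 - 9*k + 10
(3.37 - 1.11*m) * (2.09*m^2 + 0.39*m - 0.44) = -2.3199*m^3 + 6.6104*m^2 + 1.8027*m - 1.4828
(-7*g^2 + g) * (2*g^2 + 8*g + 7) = -14*g^4 - 54*g^3 - 41*g^2 + 7*g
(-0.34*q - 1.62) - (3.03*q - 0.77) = -3.37*q - 0.85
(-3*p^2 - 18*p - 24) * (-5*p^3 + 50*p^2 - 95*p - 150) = 15*p^5 - 60*p^4 - 495*p^3 + 960*p^2 + 4980*p + 3600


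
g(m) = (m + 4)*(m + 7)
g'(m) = 2*m + 11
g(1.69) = 49.45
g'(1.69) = 14.38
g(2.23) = 57.50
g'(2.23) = 15.46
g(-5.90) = -2.09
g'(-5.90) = -0.80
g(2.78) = 66.31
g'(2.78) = 16.56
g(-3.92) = 0.25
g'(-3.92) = 3.16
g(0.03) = 28.33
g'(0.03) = 11.06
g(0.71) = 36.31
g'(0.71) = 12.42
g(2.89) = 68.14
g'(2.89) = 16.78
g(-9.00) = 10.00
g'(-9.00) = -7.00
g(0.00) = 28.00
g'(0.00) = 11.00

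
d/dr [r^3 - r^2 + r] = 3*r^2 - 2*r + 1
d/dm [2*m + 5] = 2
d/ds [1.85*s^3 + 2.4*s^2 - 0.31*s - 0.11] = 5.55*s^2 + 4.8*s - 0.31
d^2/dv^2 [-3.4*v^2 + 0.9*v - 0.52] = -6.80000000000000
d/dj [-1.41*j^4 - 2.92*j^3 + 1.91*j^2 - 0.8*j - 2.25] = -5.64*j^3 - 8.76*j^2 + 3.82*j - 0.8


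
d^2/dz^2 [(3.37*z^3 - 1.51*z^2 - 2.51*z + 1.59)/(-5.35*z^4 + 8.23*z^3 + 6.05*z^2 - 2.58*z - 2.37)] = (-192.91565*z^9 + 259.31985*z^8 - 191.27748*z^7 - 1389.336922*z^6 + 2978.926026*z^5 - 879.915792000001*z^4 - 1382.686154*z^3 + 689.066856*z^2 + 65.195298*z - 80.496036)/(153.130375*z^12 - 706.689525*z^11 + 567.61467*z^10 + 1262.403533*z^9 - 1119.968175*z^8 - 1506.625689*z^7 + 677.477584*z^6 + 1023.270624*z^5 - 72.357588*z^4 - 343.467729*z^3 - 54.619731*z^2 + 43.474806*z + 13.312053)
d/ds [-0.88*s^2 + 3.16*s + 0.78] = 3.16 - 1.76*s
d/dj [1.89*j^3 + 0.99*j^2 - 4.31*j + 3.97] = 5.67*j^2 + 1.98*j - 4.31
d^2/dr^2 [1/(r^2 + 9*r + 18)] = 2*(-r^2 - 9*r + (2*r + 9)^2 - 18)/(r^2 + 9*r + 18)^3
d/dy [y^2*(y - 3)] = 3*y*(y - 2)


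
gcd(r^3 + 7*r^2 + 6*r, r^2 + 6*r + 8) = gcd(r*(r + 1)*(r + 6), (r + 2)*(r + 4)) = 1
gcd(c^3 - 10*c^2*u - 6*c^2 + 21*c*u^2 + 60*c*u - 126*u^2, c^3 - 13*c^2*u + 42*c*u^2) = -c + 7*u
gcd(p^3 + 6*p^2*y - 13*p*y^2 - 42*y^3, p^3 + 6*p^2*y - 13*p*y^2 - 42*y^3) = -p^3 - 6*p^2*y + 13*p*y^2 + 42*y^3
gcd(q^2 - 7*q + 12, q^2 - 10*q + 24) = q - 4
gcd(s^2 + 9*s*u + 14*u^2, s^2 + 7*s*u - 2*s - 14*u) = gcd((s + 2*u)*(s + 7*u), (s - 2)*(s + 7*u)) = s + 7*u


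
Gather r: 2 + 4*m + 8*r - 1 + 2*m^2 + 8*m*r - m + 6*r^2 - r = 2*m^2 + 3*m + 6*r^2 + r*(8*m + 7) + 1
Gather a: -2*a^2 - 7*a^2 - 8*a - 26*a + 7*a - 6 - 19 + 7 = -9*a^2 - 27*a - 18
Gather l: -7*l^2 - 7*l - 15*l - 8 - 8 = -7*l^2 - 22*l - 16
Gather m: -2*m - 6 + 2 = -2*m - 4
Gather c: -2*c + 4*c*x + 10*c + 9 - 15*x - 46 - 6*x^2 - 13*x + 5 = c*(4*x + 8) - 6*x^2 - 28*x - 32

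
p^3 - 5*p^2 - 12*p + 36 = (p - 6)*(p - 2)*(p + 3)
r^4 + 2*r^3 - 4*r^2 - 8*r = r*(r - 2)*(r + 2)^2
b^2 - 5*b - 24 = (b - 8)*(b + 3)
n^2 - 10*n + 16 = (n - 8)*(n - 2)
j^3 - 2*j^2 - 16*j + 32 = (j - 4)*(j - 2)*(j + 4)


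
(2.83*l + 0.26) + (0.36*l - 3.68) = 3.19*l - 3.42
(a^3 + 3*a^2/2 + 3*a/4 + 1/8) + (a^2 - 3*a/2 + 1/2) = a^3 + 5*a^2/2 - 3*a/4 + 5/8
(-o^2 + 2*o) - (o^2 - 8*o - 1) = -2*o^2 + 10*o + 1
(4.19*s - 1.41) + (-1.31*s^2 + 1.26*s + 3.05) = -1.31*s^2 + 5.45*s + 1.64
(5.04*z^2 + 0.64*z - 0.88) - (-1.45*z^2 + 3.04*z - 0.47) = 6.49*z^2 - 2.4*z - 0.41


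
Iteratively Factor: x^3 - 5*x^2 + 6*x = (x - 3)*(x^2 - 2*x) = x*(x - 3)*(x - 2)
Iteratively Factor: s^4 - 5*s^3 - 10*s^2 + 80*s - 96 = (s + 4)*(s^3 - 9*s^2 + 26*s - 24) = (s - 2)*(s + 4)*(s^2 - 7*s + 12) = (s - 4)*(s - 2)*(s + 4)*(s - 3)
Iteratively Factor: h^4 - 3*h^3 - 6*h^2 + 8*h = (h - 4)*(h^3 + h^2 - 2*h) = h*(h - 4)*(h^2 + h - 2) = h*(h - 4)*(h + 2)*(h - 1)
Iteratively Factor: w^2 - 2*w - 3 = (w - 3)*(w + 1)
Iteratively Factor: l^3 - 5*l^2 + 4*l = (l - 4)*(l^2 - l) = l*(l - 4)*(l - 1)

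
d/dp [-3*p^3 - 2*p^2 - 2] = p*(-9*p - 4)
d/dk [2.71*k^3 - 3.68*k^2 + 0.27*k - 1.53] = 8.13*k^2 - 7.36*k + 0.27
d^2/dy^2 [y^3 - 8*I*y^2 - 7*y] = 6*y - 16*I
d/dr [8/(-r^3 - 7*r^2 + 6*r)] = 8*(3*r^2 + 14*r - 6)/(r^2*(r^2 + 7*r - 6)^2)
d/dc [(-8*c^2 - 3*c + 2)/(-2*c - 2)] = (8*c^2 + 16*c + 5)/(2*(c^2 + 2*c + 1))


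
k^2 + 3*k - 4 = (k - 1)*(k + 4)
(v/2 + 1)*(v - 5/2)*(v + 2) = v^3/2 + 3*v^2/4 - 3*v - 5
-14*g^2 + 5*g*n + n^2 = (-2*g + n)*(7*g + n)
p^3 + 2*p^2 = p^2*(p + 2)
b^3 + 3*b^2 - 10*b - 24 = (b - 3)*(b + 2)*(b + 4)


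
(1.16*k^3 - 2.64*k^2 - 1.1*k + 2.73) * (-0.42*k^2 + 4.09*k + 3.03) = -0.4872*k^5 + 5.8532*k^4 - 6.8208*k^3 - 13.6448*k^2 + 7.8327*k + 8.2719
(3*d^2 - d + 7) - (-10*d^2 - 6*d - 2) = 13*d^2 + 5*d + 9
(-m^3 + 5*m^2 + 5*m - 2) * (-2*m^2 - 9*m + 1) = 2*m^5 - m^4 - 56*m^3 - 36*m^2 + 23*m - 2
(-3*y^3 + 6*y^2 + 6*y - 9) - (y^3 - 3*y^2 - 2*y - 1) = -4*y^3 + 9*y^2 + 8*y - 8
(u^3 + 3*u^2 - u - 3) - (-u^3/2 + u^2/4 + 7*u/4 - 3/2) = 3*u^3/2 + 11*u^2/4 - 11*u/4 - 3/2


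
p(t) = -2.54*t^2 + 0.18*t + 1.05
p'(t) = 0.18 - 5.08*t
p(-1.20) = -2.82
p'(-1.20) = 6.28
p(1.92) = -7.97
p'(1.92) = -9.57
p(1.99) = -8.65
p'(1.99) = -9.93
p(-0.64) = -0.11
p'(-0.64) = 3.43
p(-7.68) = -150.15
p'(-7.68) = 39.19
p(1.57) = -4.93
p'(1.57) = -7.80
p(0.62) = 0.19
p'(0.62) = -2.97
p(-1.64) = -6.08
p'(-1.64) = 8.51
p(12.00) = -362.55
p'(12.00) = -60.78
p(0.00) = 1.05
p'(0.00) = 0.18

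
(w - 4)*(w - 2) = w^2 - 6*w + 8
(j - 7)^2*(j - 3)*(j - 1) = j^4 - 18*j^3 + 108*j^2 - 238*j + 147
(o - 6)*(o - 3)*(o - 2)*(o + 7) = o^4 - 4*o^3 - 41*o^2 + 216*o - 252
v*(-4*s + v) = -4*s*v + v^2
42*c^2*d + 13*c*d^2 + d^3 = d*(6*c + d)*(7*c + d)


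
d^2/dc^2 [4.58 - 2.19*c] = 0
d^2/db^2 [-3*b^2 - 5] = -6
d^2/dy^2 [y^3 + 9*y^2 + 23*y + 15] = 6*y + 18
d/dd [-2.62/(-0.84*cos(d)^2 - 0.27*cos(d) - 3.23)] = (4.4016*cos(d) + 0.7074)*sin(d)/(0.84*cos(d)^2 + 0.27*cos(d) + 3.23)^2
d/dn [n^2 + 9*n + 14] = 2*n + 9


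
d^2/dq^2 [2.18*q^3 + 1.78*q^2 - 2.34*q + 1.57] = 13.08*q + 3.56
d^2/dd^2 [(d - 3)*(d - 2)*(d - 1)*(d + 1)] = 12*d^2 - 30*d + 10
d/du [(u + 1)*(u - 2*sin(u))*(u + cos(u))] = -(u + 1)*(u - 2*sin(u))*(sin(u) - 1) - (u + 1)*(u + cos(u))*(2*cos(u) - 1) + (u - 2*sin(u))*(u + cos(u))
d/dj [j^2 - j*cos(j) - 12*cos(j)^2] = j*sin(j) + 2*j + 12*sin(2*j) - cos(j)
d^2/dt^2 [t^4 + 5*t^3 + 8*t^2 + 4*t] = 12*t^2 + 30*t + 16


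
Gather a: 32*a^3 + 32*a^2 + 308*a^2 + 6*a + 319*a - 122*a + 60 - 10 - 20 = 32*a^3 + 340*a^2 + 203*a + 30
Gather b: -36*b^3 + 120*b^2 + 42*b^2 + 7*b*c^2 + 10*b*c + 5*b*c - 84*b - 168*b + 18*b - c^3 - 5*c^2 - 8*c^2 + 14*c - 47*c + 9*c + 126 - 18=-36*b^3 + 162*b^2 + b*(7*c^2 + 15*c - 234) - c^3 - 13*c^2 - 24*c + 108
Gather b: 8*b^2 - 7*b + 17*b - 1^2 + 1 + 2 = 8*b^2 + 10*b + 2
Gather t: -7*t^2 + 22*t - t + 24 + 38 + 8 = -7*t^2 + 21*t + 70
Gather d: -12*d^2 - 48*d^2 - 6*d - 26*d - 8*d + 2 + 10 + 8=-60*d^2 - 40*d + 20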